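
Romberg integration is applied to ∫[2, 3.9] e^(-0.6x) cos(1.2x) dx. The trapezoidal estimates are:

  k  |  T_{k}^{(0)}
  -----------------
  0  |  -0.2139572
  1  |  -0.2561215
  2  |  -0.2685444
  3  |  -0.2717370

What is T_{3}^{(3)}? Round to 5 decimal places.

-0.27281

Richardson extrapolation on the trapezoidal column (denominator 4−1=3):
T_{1}^{(1)} = (4·(-0.2561215) − (-0.2139572)) / 3 = -0.2701763
T_{2}^{(1)} = (4·(-0.2685444) − (-0.2561215)) / 3 = -0.2726854
T_{3}^{(1)} = (4·(-0.2717370) − (-0.2685444)) / 3 = -0.2728012
T_{2}^{(2)} = -0.2726854 + (-0.2726854 − (-0.2701763))/15 = -0.2728527
T_{3}^{(2)} = (16·(-0.2728012) − (-0.2726854)) / 15 = -0.2728089
T_{3}^{(3)} = -0.2728089 + (-0.2728089 − (-0.2728527))/63 = -0.2728082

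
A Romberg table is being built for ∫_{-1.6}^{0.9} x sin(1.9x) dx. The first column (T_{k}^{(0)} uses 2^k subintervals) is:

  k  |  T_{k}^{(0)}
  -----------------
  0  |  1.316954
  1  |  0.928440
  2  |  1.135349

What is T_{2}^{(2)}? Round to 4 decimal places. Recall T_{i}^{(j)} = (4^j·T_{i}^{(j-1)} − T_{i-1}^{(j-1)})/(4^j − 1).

Richardson extrapolation on the trapezoidal column (denominator 4−1=3):
T_{1}^{(1)} = 0.928440 + (0.928440 − 1.316954)/3 = 0.798935
T_{2}^{(1)} = 1.135349 + (1.135349 − 0.928440)/3 = 1.204319
T_{2}^{(2)} = 1.204319 + (1.204319 − 0.798935)/15 = 1.231345
(Column j=1 coincides with Simpson's rule on the same nodes.)

1.2313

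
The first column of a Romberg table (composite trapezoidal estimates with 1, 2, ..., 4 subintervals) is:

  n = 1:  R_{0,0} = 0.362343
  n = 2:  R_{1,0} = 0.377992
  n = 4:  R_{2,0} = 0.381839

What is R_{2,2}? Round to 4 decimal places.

0.3831

Richardson extrapolation on the trapezoidal column (denominator 4−1=3):
R_{1,1} = 0.377992 + (0.377992 − 0.362343)/3 = 0.383208
R_{2,1} = 0.381839 + (0.381839 − 0.377992)/3 = 0.383121
R_{2,2} = (16·0.383121 − 0.383208) / 15 = 0.383115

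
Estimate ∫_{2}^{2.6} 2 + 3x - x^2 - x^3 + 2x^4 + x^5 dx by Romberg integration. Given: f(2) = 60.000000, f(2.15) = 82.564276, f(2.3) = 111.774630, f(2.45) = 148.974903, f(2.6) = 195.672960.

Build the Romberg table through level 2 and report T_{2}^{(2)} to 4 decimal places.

70.2684

T_{0}^{(0)} (trapezoid, 1 panel, h=0.6000): 76.701888
T_{1}^{(0)} (trapezoid, 2 panels, h=0.3000): 71.883333
T_{2}^{(0)} (trapezoid, 4 panels, h=0.1500): 70.672543
T_{1}^{(1)} = 71.883333 + (71.883333 − 76.701888)/3 = 70.277148
T_{2}^{(1)} = 70.672543 + (70.672543 − 71.883333)/3 = 70.268946
T_{2}^{(2)} = 70.268946 + (70.268946 − 70.277148)/15 = 70.268399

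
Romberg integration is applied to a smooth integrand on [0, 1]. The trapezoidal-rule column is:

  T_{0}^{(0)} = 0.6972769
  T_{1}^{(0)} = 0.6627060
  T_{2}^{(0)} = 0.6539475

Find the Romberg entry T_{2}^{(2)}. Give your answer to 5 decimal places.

Richardson extrapolation on the trapezoidal column (denominator 4−1=3):
T_{1}^{(1)} = 0.6627060 + (0.6627060 − 0.6972769)/3 = 0.6511824
T_{2}^{(1)} = (4·0.6539475 − 0.6627060) / 3 = 0.6510280
T_{2}^{(2)} = (16·0.6510280 − 0.6511824) / 15 = 0.6510177

0.65102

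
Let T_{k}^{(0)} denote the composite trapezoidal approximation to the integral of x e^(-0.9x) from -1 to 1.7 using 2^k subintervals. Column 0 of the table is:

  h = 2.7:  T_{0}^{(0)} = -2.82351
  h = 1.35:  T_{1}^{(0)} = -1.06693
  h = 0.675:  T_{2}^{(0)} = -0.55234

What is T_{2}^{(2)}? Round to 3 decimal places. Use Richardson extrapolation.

-0.374

Richardson extrapolation on the trapezoidal column (denominator 4−1=3):
T_{1}^{(1)} = (4·(-1.06693) − (-2.82351)) / 3 = -0.48140
T_{2}^{(1)} = -0.55234 + (-0.55234 − (-1.06693))/3 = -0.38081
T_{2}^{(2)} = -0.38081 + (-0.38081 − (-0.48140))/15 = -0.37410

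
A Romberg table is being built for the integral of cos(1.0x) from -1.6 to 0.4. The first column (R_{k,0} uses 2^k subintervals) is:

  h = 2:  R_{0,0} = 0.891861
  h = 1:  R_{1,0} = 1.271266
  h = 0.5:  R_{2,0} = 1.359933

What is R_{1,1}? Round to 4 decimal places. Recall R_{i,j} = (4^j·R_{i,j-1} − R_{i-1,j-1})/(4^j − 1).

Richardson extrapolation on the trapezoidal column (denominator 4−1=3):
R_{1,1} = 1.271266 + (1.271266 − 0.891861)/3 = 1.397734

1.3977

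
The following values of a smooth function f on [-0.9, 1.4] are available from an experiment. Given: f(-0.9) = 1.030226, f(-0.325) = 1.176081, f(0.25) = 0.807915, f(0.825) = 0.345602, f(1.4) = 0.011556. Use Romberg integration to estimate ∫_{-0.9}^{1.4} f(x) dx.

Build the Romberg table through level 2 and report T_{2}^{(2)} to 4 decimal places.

T_{0}^{(0)} (trapezoid, 1 panel, h=2.3000): 1.198049
T_{1}^{(0)} (trapezoid, 2 panels, h=1.1500): 1.528127
T_{2}^{(0)} (trapezoid, 4 panels, h=0.5750): 1.639031
T_{1}^{(1)} = 1.528127 + (1.528127 − 1.198049)/3 = 1.638153
T_{2}^{(1)} = 1.639031 + (1.639031 − 1.528127)/3 = 1.675999
T_{2}^{(2)} = 1.675999 + (1.675999 − 1.638153)/15 = 1.678522

1.6785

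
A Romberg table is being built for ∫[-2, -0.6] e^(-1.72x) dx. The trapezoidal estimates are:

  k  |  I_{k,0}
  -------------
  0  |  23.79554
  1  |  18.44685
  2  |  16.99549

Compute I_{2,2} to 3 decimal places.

16.502

Richardson extrapolation on the trapezoidal column (denominator 4−1=3):
I_{1,1} = (4·18.44685 − 23.79554) / 3 = 16.66395
I_{2,1} = 16.99549 + (16.99549 − 18.44685)/3 = 16.51170
I_{2,2} = (16·16.51170 − 16.66395) / 15 = 16.50155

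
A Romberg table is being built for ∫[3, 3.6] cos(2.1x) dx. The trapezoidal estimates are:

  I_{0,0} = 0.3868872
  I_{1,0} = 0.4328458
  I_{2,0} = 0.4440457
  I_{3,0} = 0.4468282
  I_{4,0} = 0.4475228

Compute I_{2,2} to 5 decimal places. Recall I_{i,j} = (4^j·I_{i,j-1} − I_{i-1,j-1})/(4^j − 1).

0.44775

I_{1,1} = 0.4328458 + (0.4328458 − 0.3868872)/3 = 0.4481653
I_{2,1} = 0.4440457 + (0.4440457 − 0.4328458)/3 = 0.4477790
I_{2,2} = 0.4477790 + (0.4477790 − 0.4481653)/15 = 0.4477532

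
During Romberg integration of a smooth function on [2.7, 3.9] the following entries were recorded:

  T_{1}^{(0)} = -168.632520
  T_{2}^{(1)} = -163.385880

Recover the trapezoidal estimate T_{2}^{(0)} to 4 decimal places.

-164.6975

From T_{2}^{(1)} = (4·T_{2}^{(0)} − T_{1}^{(0)})/3, solve for T_{2}^{(0)}:
4·T_{2}^{(0)} = 3·(-163.385880) + (-168.632520) = -658.790160
T_{2}^{(0)} = -164.697540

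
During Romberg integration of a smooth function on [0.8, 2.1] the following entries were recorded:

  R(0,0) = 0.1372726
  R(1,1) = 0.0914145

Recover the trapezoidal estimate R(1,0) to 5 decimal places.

From R(1,1) = (4·R(1,0) − R(0,0))/3, solve for R(1,0):
4·R(1,0) = 3·0.0914145 + 0.1372726 = 0.4115161
R(1,0) = 0.1028790

0.10288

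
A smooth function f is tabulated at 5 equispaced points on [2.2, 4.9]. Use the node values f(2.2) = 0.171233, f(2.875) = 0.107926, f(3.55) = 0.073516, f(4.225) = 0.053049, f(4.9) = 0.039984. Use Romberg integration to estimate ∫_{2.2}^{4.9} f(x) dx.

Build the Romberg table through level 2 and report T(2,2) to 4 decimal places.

T(0,0) (trapezoid, 1 panel, h=2.7000): 0.285143
T(1,0) (trapezoid, 2 panels, h=1.3500): 0.241818
T(2,0) (trapezoid, 4 panels, h=0.6750): 0.229567
T(1,1) = 0.241818 + (0.241818 − 0.285143)/3 = 0.227376
T(2,1) = 0.229567 + (0.229567 − 0.241818)/3 = 0.225483
T(2,2) = 0.225483 + (0.225483 − 0.227376)/15 = 0.225357

0.2254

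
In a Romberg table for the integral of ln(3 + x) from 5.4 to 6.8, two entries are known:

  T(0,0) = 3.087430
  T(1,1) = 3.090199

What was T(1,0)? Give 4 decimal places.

3.0895

From T(1,1) = (4·T(1,0) − T(0,0))/3, solve for T(1,0):
4·T(1,0) = 3·3.090199 + 3.087430 = 12.358027
T(1,0) = 3.089507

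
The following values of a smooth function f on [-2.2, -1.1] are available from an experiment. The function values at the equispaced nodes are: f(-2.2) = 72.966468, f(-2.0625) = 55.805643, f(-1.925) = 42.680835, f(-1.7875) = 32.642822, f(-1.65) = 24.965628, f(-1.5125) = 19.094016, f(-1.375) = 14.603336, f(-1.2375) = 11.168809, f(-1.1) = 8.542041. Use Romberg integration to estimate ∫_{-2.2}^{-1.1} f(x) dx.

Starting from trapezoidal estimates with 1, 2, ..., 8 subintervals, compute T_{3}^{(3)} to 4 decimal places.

33.0382

T_{0}^{(0)} (trapezoid, 1 panel, h=1.1000): 44.829680
T_{1}^{(0)} (trapezoid, 2 panels, h=0.5500): 36.145935
T_{2}^{(0)} (trapezoid, 4 panels, h=0.2750): 33.826115
T_{3}^{(0)} (trapezoid, 8 panels, h=0.1375): 33.235860
T_{1}^{(1)} = 36.145935 + (36.145935 − 44.829680)/3 = 33.251353
T_{2}^{(1)} = 33.826115 + (33.826115 − 36.145935)/3 = 33.052842
T_{3}^{(1)} = 33.235860 + (33.235860 − 33.826115)/3 = 33.039108
T_{2}^{(2)} = 33.052842 + (33.052842 − 33.251353)/15 = 33.039608
T_{3}^{(2)} = 33.039108 + (33.039108 − 33.052842)/15 = 33.038192
T_{3}^{(3)} = 33.038192 + (33.038192 − 33.039608)/63 = 33.038170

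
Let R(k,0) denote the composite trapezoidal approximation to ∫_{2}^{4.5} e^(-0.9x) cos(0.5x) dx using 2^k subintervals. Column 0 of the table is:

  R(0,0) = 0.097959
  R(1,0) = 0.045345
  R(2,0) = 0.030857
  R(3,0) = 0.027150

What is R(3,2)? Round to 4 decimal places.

0.0259

R(2,1) = (4·0.030857 − 0.045345) / 3 = 0.026028
R(3,1) = (4·0.027150 − 0.030857) / 3 = 0.025914
R(3,2) = (16·0.025914 − 0.026028) / 15 = 0.025906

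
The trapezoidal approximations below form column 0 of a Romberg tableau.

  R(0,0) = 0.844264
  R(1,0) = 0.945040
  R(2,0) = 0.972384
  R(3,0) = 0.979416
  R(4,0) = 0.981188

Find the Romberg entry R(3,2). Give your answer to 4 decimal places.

0.9818

Richardson extrapolation on the trapezoidal column (denominator 4−1=3):
R(2,1) = 0.972384 + (0.972384 − 0.945040)/3 = 0.981499
R(3,1) = (4·0.979416 − 0.972384) / 3 = 0.981760
R(3,2) = (16·0.981760 − 0.981499) / 15 = 0.981777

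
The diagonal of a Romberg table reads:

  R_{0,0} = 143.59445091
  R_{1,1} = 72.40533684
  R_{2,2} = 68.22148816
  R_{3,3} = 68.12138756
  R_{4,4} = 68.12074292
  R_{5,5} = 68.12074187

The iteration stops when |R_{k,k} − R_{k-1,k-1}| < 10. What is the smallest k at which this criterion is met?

k = 2

|R_{1,1} − R_{0,0}| = 71.18911407 ≥ 10
|R_{2,2} − R_{1,1}| = 4.18384868 < 10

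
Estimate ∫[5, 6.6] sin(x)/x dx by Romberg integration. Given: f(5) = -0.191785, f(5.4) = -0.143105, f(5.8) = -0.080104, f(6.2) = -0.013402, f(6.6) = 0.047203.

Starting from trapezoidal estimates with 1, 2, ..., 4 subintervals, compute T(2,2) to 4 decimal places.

-0.1241

T(0,0) (trapezoid, 1 panel, h=1.6000): -0.115666
T(1,0) (trapezoid, 2 panels, h=0.8000): -0.121916
T(2,0) (trapezoid, 4 panels, h=0.4000): -0.123561
T(1,1) = -0.121916 + (-0.121916 − (-0.115666))/3 = -0.123999
T(2,1) = -0.123561 + (-0.123561 − (-0.121916))/3 = -0.124109
T(2,2) = -0.124109 + (-0.124109 − (-0.123999))/15 = -0.124116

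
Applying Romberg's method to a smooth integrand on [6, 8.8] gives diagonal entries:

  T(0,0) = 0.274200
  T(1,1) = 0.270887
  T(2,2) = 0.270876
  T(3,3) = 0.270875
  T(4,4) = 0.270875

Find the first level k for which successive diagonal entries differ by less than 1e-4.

|T(1,1) − T(0,0)| = 0.003313 ≥ 1e-4
|T(2,2) − T(1,1)| = 0.000011 < 1e-4

k = 2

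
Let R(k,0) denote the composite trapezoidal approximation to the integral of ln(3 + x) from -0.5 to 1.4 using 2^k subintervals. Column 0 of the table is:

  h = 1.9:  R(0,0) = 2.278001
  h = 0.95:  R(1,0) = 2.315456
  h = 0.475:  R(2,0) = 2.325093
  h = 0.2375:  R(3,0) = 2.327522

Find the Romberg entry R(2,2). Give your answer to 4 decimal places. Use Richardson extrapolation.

Richardson extrapolation on the trapezoidal column (denominator 4−1=3):
R(1,1) = (4·2.315456 − 2.278001) / 3 = 2.327941
R(2,1) = (4·2.325093 − 2.315456) / 3 = 2.328305
R(2,2) = (16·2.328305 − 2.327941) / 15 = 2.328329
(Column j=1 coincides with Simpson's rule on the same nodes.)

2.3283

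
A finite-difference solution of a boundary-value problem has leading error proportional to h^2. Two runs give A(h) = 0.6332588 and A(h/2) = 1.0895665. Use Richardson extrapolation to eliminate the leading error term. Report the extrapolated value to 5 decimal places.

The leading error scales as h^2; refining by a factor of 2 reduces it by 2^2 = 4.
Extrapolated value = (4·A(h/2) − A(h)) / (4 − 1)
= (4·1.0895665 − 0.6332588) / 3
= 3.7250072 / 3 = 1.2416691

1.24167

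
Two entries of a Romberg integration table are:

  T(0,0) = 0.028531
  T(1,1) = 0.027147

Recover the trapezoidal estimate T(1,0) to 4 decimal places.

0.0275

From T(1,1) = (4·T(1,0) − T(0,0))/3, solve for T(1,0):
4·T(1,0) = 3·0.027147 + 0.028531 = 0.109972
T(1,0) = 0.027493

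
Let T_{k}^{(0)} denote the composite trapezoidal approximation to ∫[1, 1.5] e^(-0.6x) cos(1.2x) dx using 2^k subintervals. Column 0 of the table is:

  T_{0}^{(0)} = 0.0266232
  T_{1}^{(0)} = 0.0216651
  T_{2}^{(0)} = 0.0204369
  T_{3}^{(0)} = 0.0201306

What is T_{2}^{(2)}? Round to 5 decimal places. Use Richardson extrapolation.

T_{1}^{(1)} = 0.0216651 + (0.0216651 − 0.0266232)/3 = 0.0200124
T_{2}^{(1)} = (4·0.0204369 − 0.0216651) / 3 = 0.0200275
T_{2}^{(2)} = (16·0.0200275 − 0.0200124) / 15 = 0.0200285

0.02003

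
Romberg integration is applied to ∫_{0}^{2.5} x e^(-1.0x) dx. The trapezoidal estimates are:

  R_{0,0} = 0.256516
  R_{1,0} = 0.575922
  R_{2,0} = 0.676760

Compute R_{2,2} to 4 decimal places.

0.7122

R_{1,1} = (4·0.575922 − 0.256516) / 3 = 0.682391
R_{2,1} = (4·0.676760 − 0.575922) / 3 = 0.710373
R_{2,2} = (16·0.710373 − 0.682391) / 15 = 0.712238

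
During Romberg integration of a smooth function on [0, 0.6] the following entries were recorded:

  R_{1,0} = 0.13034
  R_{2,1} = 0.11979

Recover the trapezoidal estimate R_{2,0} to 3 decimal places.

From R_{2,1} = (4·R_{2,0} − R_{1,0})/3, solve for R_{2,0}:
4·R_{2,0} = 3·0.11979 + 0.13034 = 0.48971
R_{2,0} = 0.12243

0.122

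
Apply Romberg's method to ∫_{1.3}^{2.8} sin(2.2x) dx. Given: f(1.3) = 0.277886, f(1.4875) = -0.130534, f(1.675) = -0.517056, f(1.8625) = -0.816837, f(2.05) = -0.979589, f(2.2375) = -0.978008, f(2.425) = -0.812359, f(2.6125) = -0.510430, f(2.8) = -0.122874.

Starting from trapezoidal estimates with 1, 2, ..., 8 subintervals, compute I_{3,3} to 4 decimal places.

I_{0,0} (trapezoid, 1 panel, h=1.5000): 0.116259
I_{1,0} (trapezoid, 2 panels, h=0.7500): -0.676562
I_{2,0} (trapezoid, 4 panels, h=0.3750): -0.836812
I_{3,0} (trapezoid, 8 panels, h=0.1875): -0.875120
I_{1,1} = -0.676562 + (-0.676562 − 0.116259)/3 = -0.940836
I_{2,1} = -0.836812 + (-0.836812 − (-0.676562))/3 = -0.890229
I_{3,1} = -0.875120 + (-0.875120 − (-0.836812))/3 = -0.887889
I_{2,2} = -0.890229 + (-0.890229 − (-0.940836))/15 = -0.886855
I_{3,2} = -0.887889 + (-0.887889 − (-0.890229))/15 = -0.887733
I_{3,3} = -0.887733 + (-0.887733 − (-0.886855))/63 = -0.887747

-0.8877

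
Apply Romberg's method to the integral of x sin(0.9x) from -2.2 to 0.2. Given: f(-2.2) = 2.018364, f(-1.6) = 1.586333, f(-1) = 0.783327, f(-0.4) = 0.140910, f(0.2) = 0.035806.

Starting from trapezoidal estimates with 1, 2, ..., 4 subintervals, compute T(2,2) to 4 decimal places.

T(0,0) (trapezoid, 1 panel, h=2.4000): 2.465004
T(1,0) (trapezoid, 2 panels, h=1.2000): 2.172494
T(2,0) (trapezoid, 4 panels, h=0.6000): 2.122593
T(1,1) = 2.172494 + (2.172494 − 2.465004)/3 = 2.074991
T(2,1) = 2.122593 + (2.122593 − 2.172494)/3 = 2.105959
T(2,2) = 2.105959 + (2.105959 − 2.074991)/15 = 2.108024

2.1080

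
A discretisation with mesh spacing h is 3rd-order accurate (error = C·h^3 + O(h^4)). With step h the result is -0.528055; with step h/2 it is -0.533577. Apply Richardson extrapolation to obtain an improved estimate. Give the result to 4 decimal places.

The leading error scales as h^3; refining by a factor of 2 reduces it by 2^3 = 8.
Extrapolated value = (8·A(h/2) − A(h)) / (8 − 1)
= (8·(-0.533577) − (-0.528055)) / 7
= -3.740561 / 7 = -0.534366

-0.5344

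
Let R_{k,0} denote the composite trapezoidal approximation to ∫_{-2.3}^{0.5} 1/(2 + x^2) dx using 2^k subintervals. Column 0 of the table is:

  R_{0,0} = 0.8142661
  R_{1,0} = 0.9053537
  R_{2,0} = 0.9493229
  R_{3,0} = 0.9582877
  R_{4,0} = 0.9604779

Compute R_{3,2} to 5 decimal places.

Richardson extrapolation on the trapezoidal column (denominator 4−1=3):
R_{2,1} = 0.9493229 + (0.9493229 − 0.9053537)/3 = 0.9639793
R_{3,1} = (4·0.9582877 − 0.9493229) / 3 = 0.9612760
R_{3,2} = (16·0.9612760 − 0.9639793) / 15 = 0.9610958

0.96110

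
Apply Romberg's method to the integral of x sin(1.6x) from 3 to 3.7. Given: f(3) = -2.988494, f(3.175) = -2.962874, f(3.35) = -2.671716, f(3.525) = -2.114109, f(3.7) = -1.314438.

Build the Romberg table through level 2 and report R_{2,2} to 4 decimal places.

-1.7472

R_{0,0} (trapezoid, 1 panel, h=0.7000): -1.506026
R_{1,0} (trapezoid, 2 panels, h=0.3500): -1.688114
R_{2,0} (trapezoid, 4 panels, h=0.1750): -1.732529
R_{1,1} = -1.688114 + (-1.688114 − (-1.506026))/3 = -1.748810
R_{2,1} = -1.732529 + (-1.732529 − (-1.688114))/3 = -1.747334
R_{2,2} = -1.747334 + (-1.747334 − (-1.748810))/15 = -1.747236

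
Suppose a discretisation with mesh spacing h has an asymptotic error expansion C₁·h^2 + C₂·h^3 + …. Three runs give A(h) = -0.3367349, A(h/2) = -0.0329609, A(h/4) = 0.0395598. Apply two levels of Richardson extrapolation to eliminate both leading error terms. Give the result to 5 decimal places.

0.06308

First eliminate the h^2 term (factor 2^2 = 4):
  B₁ = (4·(-0.0329609) − (-0.3367349))/3 = 0.0682971
  B₂ = (4·0.0395598 − (-0.0329609))/3 = 0.0637334
Then eliminate the h^3 term (factor 2^3 = 8):
  (8·0.0637334 − 0.0682971)/7 = 0.0630814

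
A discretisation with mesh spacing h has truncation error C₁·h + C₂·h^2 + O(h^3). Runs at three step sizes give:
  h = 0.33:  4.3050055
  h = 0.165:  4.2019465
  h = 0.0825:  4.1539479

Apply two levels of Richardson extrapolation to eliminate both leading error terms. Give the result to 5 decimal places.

4.10830

First eliminate the h term (factor 2^1 = 2):
  B₁ = (2·4.2019465 − 4.3050055)/1 = 4.0988875
  B₂ = (2·4.1539479 − 4.2019465)/1 = 4.1059493
Then eliminate the h^2 term (factor 2^2 = 4):
  (4·4.1059493 − 4.0988875)/3 = 4.1083032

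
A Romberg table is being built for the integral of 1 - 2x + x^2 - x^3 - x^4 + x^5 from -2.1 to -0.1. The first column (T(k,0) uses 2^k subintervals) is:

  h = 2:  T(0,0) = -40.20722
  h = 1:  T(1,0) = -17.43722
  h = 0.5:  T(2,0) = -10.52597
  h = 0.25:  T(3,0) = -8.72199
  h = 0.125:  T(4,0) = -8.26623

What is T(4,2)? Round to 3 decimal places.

-8.114

Richardson extrapolation on the trapezoidal column (denominator 4−1=3):
T(3,1) = (4·(-8.72199) − (-10.52597)) / 3 = -8.12066
T(4,1) = (4·(-8.26623) − (-8.72199)) / 3 = -8.11431
T(4,2) = -8.11431 + (-8.11431 − (-8.12066))/15 = -8.11389
(Column j=1 coincides with Simpson's rule on the same nodes.)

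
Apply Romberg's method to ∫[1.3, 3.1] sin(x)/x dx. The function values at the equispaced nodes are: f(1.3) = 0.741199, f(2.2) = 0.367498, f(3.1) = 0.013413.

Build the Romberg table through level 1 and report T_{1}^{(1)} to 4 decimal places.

0.6674

T_{0}^{(0)} (trapezoid, 1 panel, h=1.8000): 0.679151
T_{1}^{(0)} (trapezoid, 2 panels, h=0.9000): 0.670324
T_{1}^{(1)} = 0.670324 + (0.670324 − 0.679151)/3 = 0.667382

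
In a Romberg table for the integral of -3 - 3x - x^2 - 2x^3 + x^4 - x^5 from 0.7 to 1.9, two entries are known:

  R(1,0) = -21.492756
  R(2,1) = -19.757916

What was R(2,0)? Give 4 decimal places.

From R(2,1) = (4·R(2,0) − R(1,0))/3, solve for R(2,0):
4·R(2,0) = 3·(-19.757916) + (-21.492756) = -80.766504
R(2,0) = -20.191626

-20.1916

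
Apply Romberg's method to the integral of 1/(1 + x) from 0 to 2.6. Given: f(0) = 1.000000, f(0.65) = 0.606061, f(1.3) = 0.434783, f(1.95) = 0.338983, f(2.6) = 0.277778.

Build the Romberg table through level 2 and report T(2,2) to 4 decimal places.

T(0,0) (trapezoid, 1 panel, h=2.6000): 1.661111
T(1,0) (trapezoid, 2 panels, h=1.3000): 1.395774
T(2,0) (trapezoid, 4 panels, h=0.6500): 1.312165
T(1,1) = 1.395774 + (1.395774 − 1.661111)/3 = 1.307328
T(2,1) = 1.312165 + (1.312165 − 1.395774)/3 = 1.284295
T(2,2) = 1.284295 + (1.284295 − 1.307328)/15 = 1.282759

1.2828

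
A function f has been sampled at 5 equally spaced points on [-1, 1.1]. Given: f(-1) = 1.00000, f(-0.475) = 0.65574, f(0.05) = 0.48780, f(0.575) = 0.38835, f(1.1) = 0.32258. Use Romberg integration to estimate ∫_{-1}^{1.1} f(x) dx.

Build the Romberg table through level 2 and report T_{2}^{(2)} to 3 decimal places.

T_{0}^{(0)} (trapezoid, 1 panel, h=2.1000): 1.38871
T_{1}^{(0)} (trapezoid, 2 panels, h=1.0500): 1.20654
T_{2}^{(0)} (trapezoid, 4 panels, h=0.5250): 1.15142
T_{1}^{(1)} = 1.20654 + (1.20654 − 1.38871)/3 = 1.14582
T_{2}^{(1)} = 1.15142 + (1.15142 − 1.20654)/3 = 1.13305
T_{2}^{(2)} = 1.13305 + (1.13305 − 1.14582)/15 = 1.13220

1.132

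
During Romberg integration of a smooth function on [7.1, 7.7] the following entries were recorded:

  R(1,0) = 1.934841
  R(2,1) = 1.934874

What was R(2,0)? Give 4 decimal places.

From R(2,1) = (4·R(2,0) − R(1,0))/3, solve for R(2,0):
4·R(2,0) = 3·1.934874 + 1.934841 = 7.739463
R(2,0) = 1.934866

1.9349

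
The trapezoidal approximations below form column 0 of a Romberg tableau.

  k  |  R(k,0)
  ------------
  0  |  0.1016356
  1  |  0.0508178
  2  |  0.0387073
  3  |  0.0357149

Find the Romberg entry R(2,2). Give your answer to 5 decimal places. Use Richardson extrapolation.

R(1,1) = 0.0508178 + (0.0508178 − 0.1016356)/3 = 0.0338785
R(2,1) = (4·0.0387073 − 0.0508178) / 3 = 0.0346705
R(2,2) = 0.0346705 + (0.0346705 − 0.0338785)/15 = 0.0347233

0.03472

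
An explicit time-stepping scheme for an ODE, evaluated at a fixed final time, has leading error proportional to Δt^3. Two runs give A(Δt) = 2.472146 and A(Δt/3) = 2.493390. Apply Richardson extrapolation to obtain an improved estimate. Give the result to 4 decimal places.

2.4942

Extrapolated value = (27·A(Δt/3) − A(Δt)) / (27 − 1)
= (27·2.493390 − 2.472146) / 26
= 64.849384 / 26 = 2.494207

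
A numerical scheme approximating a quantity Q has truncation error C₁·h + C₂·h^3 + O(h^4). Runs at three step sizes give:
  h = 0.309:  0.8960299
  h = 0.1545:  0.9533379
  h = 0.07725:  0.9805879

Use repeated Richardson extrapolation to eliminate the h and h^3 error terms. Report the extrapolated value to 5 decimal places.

First eliminate the h term (factor 2^1 = 2):
  B₁ = (2·0.9533379 − 0.8960299)/1 = 1.0106459
  B₂ = (2·0.9805879 − 0.9533379)/1 = 1.0078379
Then eliminate the h^3 term (factor 2^3 = 8):
  (8·1.0078379 − 1.0106459)/7 = 1.0074368

1.00744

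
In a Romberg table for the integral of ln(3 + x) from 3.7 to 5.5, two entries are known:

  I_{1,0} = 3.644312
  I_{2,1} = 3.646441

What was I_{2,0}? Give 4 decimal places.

From I_{2,1} = (4·I_{2,0} − I_{1,0})/3, solve for I_{2,0}:
4·I_{2,0} = 3·3.646441 + 3.644312 = 14.583635
I_{2,0} = 3.645909

3.6459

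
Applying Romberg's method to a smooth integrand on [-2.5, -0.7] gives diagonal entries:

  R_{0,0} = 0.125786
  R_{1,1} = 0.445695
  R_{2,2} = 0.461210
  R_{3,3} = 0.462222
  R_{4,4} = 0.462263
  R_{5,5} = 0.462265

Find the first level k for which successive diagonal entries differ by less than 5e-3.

|R_{1,1} − R_{0,0}| = 0.319909 ≥ 5e-3
|R_{2,2} − R_{1,1}| = 0.015515 ≥ 5e-3
|R_{3,3} − R_{2,2}| = 0.001012 < 5e-3

k = 3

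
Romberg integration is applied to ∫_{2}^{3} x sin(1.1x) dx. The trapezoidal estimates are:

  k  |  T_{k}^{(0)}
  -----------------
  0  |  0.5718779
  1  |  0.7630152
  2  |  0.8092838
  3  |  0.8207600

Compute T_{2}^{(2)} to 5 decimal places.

0.82457

Richardson extrapolation on the trapezoidal column (denominator 4−1=3):
T_{1}^{(1)} = 0.7630152 + (0.7630152 − 0.5718779)/3 = 0.8267276
T_{2}^{(1)} = (4·0.8092838 − 0.7630152) / 3 = 0.8247067
T_{2}^{(2)} = (16·0.8247067 − 0.8267276) / 15 = 0.8245720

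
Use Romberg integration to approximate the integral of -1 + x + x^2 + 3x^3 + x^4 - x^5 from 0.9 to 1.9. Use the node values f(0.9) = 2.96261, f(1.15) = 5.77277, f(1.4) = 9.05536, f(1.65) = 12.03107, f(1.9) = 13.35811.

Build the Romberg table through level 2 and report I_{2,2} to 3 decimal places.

8.807

I_{0,0} (trapezoid, 1 panel, h=1.0000): 8.16036
I_{1,0} (trapezoid, 2 panels, h=0.5000): 8.60786
I_{2,0} (trapezoid, 4 panels, h=0.2500): 8.75489
I_{1,1} = 8.60786 + (8.60786 − 8.16036)/3 = 8.75703
I_{2,1} = 8.75489 + (8.75489 − 8.60786)/3 = 8.80390
I_{2,2} = 8.80390 + (8.80390 − 8.75703)/15 = 8.80702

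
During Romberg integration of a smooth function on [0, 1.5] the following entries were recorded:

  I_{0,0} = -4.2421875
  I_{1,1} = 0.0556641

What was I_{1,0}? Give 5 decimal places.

-1.01880

From I_{1,1} = (4·I_{1,0} − I_{0,0})/3, solve for I_{1,0}:
4·I_{1,0} = 3·0.0556641 + (-4.2421875) = -4.0751952
I_{1,0} = -1.0187988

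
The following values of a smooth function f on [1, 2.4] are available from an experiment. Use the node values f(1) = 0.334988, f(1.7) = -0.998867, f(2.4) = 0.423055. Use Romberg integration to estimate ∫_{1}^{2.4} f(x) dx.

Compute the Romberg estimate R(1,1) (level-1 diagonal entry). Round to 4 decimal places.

R(0,0) (trapezoid, 1 panel, h=1.4000): 0.530630
R(1,0) (trapezoid, 2 panels, h=0.7000): -0.433892
R(1,1) = -0.433892 + (-0.433892 − 0.530630)/3 = -0.755399

-0.7554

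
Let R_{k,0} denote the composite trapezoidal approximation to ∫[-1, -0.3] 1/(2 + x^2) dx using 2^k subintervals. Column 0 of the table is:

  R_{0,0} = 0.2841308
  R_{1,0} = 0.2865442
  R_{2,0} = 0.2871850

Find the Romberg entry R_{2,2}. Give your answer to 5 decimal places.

0.28740

Richardson extrapolation on the trapezoidal column (denominator 4−1=3):
R_{1,1} = 0.2865442 + (0.2865442 − 0.2841308)/3 = 0.2873487
R_{2,1} = 0.2871850 + (0.2871850 − 0.2865442)/3 = 0.2873986
R_{2,2} = (16·0.2873986 − 0.2873487) / 15 = 0.2874019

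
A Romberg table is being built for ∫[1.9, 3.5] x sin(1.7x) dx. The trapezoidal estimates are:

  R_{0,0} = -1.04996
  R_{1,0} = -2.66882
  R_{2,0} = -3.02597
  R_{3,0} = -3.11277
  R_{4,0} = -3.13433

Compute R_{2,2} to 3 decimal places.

-3.141

R_{1,1} = -2.66882 + (-2.66882 − (-1.04996))/3 = -3.20844
R_{2,1} = (4·(-3.02597) − (-2.66882)) / 3 = -3.14502
R_{2,2} = -3.14502 + (-3.14502 − (-3.20844))/15 = -3.14079
(Column j=1 coincides with Simpson's rule on the same nodes.)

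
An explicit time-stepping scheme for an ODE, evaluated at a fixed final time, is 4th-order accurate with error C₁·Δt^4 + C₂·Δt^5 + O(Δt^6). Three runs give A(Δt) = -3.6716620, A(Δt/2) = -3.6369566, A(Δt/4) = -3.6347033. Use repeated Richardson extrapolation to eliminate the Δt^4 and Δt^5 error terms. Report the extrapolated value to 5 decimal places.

-3.63455

First eliminate the Δt^4 term (factor 2^4 = 16):
  B₁ = (16·(-3.6369566) − (-3.6716620))/15 = -3.6346429
  B₂ = (16·(-3.6347033) − (-3.6369566))/15 = -3.6345531
Then eliminate the Δt^5 term (factor 2^5 = 32):
  (32·(-3.6345531) − (-3.6346429))/31 = -3.6345502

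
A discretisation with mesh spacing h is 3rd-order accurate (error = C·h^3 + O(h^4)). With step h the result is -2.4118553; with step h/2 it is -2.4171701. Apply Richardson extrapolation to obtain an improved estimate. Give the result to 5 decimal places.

The leading error scales as h^3; refining by a factor of 2 reduces it by 2^3 = 8.
Extrapolated value = (8·A(h/2) − A(h)) / (8 − 1)
= (8·(-2.4171701) − (-2.4118553)) / 7
= -16.9255055 / 7 = -2.4179294

-2.41793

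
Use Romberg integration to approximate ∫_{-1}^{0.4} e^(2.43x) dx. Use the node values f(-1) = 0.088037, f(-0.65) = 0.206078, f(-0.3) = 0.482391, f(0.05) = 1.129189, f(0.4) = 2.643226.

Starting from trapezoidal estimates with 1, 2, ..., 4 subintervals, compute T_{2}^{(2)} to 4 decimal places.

T_{0}^{(0)} (trapezoid, 1 panel, h=1.4000): 1.911884
T_{1}^{(0)} (trapezoid, 2 panels, h=0.7000): 1.293616
T_{2}^{(0)} (trapezoid, 4 panels, h=0.3500): 1.114151
T_{1}^{(1)} = 1.293616 + (1.293616 − 1.911884)/3 = 1.087527
T_{2}^{(1)} = 1.114151 + (1.114151 − 1.293616)/3 = 1.054329
T_{2}^{(2)} = 1.054329 + (1.054329 − 1.087527)/15 = 1.052116

1.0521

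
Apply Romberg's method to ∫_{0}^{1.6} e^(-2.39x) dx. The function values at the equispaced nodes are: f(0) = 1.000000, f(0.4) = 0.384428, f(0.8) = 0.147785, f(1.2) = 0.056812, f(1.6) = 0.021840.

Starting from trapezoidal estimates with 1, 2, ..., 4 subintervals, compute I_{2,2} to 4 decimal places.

I_{0,0} (trapezoid, 1 panel, h=1.6000): 0.817472
I_{1,0} (trapezoid, 2 panels, h=0.8000): 0.526964
I_{2,0} (trapezoid, 4 panels, h=0.4000): 0.439978
I_{1,1} = 0.526964 + (0.526964 − 0.817472)/3 = 0.430128
I_{2,1} = 0.439978 + (0.439978 − 0.526964)/3 = 0.410983
I_{2,2} = 0.410983 + (0.410983 − 0.430128)/15 = 0.409707

0.4097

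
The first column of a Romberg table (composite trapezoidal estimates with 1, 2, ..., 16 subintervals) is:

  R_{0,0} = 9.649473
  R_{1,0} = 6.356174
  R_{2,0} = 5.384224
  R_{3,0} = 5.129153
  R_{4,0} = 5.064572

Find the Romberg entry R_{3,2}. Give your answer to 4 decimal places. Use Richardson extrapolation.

5.0431

R_{2,1} = 5.384224 + (5.384224 − 6.356174)/3 = 5.060241
R_{3,1} = (4·5.129153 − 5.384224) / 3 = 5.044129
R_{3,2} = (16·5.044129 − 5.060241) / 15 = 5.043055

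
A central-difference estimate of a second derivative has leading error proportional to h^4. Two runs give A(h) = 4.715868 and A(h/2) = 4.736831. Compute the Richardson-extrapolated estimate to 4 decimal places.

4.7382

Extrapolated value = (16·A(h/2) − A(h)) / (16 − 1)
= (16·4.736831 − 4.715868) / 15
= 71.073428 / 15 = 4.738229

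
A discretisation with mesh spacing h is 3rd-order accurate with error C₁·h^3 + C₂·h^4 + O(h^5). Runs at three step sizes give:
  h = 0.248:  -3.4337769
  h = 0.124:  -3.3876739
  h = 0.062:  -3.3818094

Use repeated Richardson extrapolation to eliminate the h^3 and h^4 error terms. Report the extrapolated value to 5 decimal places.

-3.38096

First eliminate the h^3 term (factor 2^3 = 8):
  B₁ = (8·(-3.3876739) − (-3.4337769))/7 = -3.3810878
  B₂ = (8·(-3.3818094) − (-3.3876739))/7 = -3.3809716
Then eliminate the h^4 term (factor 2^4 = 16):
  (16·(-3.3809716) − (-3.3810878))/15 = -3.3809639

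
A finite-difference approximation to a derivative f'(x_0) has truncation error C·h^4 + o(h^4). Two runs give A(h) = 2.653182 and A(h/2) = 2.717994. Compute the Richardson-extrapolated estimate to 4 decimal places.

The leading error scales as h^4; refining by a factor of 2 reduces it by 2^4 = 16.
Extrapolated value = (16·A(h/2) − A(h)) / (16 − 1)
= (16·2.717994 − 2.653182) / 15
= 40.834722 / 15 = 2.722315

2.7223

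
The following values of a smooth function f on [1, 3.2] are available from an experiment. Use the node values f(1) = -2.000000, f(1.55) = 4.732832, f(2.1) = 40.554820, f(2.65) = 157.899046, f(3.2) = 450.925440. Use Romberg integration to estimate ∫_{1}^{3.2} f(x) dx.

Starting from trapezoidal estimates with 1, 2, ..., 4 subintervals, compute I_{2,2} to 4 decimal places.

215.9265

I_{0,0} (trapezoid, 1 panel, h=2.2000): 493.817984
I_{1,0} (trapezoid, 2 panels, h=1.1000): 291.519294
I_{2,0} (trapezoid, 4 panels, h=0.5500): 235.207180
I_{1,1} = 291.519294 + (291.519294 − 493.817984)/3 = 224.086397
I_{2,1} = 235.207180 + (235.207180 − 291.519294)/3 = 216.436475
I_{2,2} = 216.436475 + (216.436475 − 224.086397)/15 = 215.926480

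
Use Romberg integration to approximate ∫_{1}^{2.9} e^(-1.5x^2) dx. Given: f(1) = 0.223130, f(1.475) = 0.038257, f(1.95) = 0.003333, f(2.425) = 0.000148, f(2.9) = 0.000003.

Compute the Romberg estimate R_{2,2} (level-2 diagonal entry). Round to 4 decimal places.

0.0598

R_{0,0} (trapezoid, 1 panel, h=1.9000): 0.211976
R_{1,0} (trapezoid, 2 panels, h=0.9500): 0.109155
R_{2,0} (trapezoid, 4 panels, h=0.4750): 0.072820
R_{1,1} = 0.109155 + (0.109155 − 0.211976)/3 = 0.074881
R_{2,1} = 0.072820 + (0.072820 − 0.109155)/3 = 0.060708
R_{2,2} = 0.060708 + (0.060708 − 0.074881)/15 = 0.059763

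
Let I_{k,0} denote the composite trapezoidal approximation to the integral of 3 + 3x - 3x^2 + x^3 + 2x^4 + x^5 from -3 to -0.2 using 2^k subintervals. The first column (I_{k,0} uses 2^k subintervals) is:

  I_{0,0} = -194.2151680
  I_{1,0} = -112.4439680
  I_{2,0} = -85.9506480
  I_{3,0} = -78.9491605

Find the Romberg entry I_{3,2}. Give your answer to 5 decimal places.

Richardson extrapolation on the trapezoidal column (denominator 4−1=3):
I_{2,1} = -85.9506480 + (-85.9506480 − (-112.4439680))/3 = -77.1195413
I_{3,1} = (4·(-78.9491605) − (-85.9506480)) / 3 = -76.6153313
I_{3,2} = (16·(-76.6153313) − (-77.1195413)) / 15 = -76.5817173
(Column j=1 coincides with Simpson's rule on the same nodes.)

-76.58172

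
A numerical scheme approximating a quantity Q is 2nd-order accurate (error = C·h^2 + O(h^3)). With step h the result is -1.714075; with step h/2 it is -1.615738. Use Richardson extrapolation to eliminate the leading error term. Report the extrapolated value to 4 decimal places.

-1.5830

Extrapolated value = (4·A(h/2) − A(h)) / (4 − 1)
= (4·(-1.615738) − (-1.714075)) / 3
= -4.748877 / 3 = -1.582959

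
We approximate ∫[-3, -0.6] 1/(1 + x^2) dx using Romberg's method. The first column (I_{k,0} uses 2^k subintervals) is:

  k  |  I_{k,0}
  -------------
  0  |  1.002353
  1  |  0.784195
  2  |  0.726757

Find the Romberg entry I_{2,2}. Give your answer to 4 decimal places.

0.7074

Richardson extrapolation on the trapezoidal column (denominator 4−1=3):
I_{1,1} = 0.784195 + (0.784195 − 1.002353)/3 = 0.711476
I_{2,1} = (4·0.726757 − 0.784195) / 3 = 0.707611
I_{2,2} = 0.707611 + (0.707611 − 0.711476)/15 = 0.707353
(Column j=1 coincides with Simpson's rule on the same nodes.)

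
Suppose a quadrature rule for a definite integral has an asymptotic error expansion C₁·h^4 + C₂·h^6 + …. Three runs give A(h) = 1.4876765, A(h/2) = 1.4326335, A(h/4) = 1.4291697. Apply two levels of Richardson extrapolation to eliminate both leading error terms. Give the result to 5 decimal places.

First eliminate the h^4 term (factor 2^4 = 16):
  B₁ = (16·1.4326335 − 1.4876765)/15 = 1.4289640
  B₂ = (16·1.4291697 − 1.4326335)/15 = 1.4289388
Then eliminate the h^6 term (factor 2^6 = 64):
  (64·1.4289388 − 1.4289640)/63 = 1.4289384

1.42894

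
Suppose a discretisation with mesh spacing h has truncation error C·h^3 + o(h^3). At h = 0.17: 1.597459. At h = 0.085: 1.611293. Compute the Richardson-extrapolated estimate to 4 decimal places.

Extrapolated value = (8·A(h/2) − A(h)) / (8 − 1)
= (8·1.611293 − 1.597459) / 7
= 11.292885 / 7 = 1.613269

1.6133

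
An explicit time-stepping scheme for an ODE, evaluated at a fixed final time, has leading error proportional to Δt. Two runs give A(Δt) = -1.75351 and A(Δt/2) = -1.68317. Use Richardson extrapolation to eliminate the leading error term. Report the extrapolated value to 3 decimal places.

-1.613

The leading error scales as Δt; refining by a factor of 2 reduces it by 2^1 = 2.
Extrapolated value = (2·A(Δt/2) − A(Δt)) / (2 − 1)
= (2·(-1.68317) − (-1.75351)) / 1
= -1.61283 / 1 = -1.61283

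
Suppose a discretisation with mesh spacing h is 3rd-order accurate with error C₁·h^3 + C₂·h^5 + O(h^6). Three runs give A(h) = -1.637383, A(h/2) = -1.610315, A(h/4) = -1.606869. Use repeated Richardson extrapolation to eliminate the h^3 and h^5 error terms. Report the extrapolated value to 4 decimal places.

First eliminate the h^3 term (factor 2^3 = 8):
  B₁ = (8·(-1.610315) − (-1.637383))/7 = -1.606448
  B₂ = (8·(-1.606869) − (-1.610315))/7 = -1.606377
Then eliminate the h^5 term (factor 2^5 = 32):
  (32·(-1.606377) − (-1.606448))/31 = -1.606375

-1.6064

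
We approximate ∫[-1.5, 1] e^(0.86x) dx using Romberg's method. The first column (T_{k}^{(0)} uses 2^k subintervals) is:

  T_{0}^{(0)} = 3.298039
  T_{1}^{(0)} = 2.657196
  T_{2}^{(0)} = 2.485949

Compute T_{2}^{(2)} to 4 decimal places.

T_{1}^{(1)} = (4·2.657196 − 3.298039) / 3 = 2.443582
T_{2}^{(1)} = 2.485949 + (2.485949 − 2.657196)/3 = 2.428867
T_{2}^{(2)} = 2.428867 + (2.428867 − 2.443582)/15 = 2.427886
(Column j=1 coincides with Simpson's rule on the same nodes.)

2.4279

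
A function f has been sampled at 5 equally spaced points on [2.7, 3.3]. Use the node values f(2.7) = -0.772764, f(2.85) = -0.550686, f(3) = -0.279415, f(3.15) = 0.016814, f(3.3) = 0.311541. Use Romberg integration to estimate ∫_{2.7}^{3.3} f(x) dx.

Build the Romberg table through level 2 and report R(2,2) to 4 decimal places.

-0.1578

R(0,0) (trapezoid, 1 panel, h=0.6000): -0.138367
R(1,0) (trapezoid, 2 panels, h=0.3000): -0.153008
R(2,0) (trapezoid, 4 panels, h=0.1500): -0.156585
R(1,1) = -0.153008 + (-0.153008 − (-0.138367))/3 = -0.157888
R(2,1) = -0.156585 + (-0.156585 − (-0.153008))/3 = -0.157777
R(2,2) = -0.157777 + (-0.157777 − (-0.157888))/15 = -0.157770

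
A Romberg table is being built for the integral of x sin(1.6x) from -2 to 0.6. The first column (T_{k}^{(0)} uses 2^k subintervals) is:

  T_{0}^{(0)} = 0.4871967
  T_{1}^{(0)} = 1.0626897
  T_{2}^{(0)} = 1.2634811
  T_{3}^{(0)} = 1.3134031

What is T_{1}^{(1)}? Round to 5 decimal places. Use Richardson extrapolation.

T_{1}^{(1)} = 1.0626897 + (1.0626897 − 0.4871967)/3 = 1.2545207
(Column j=1 coincides with Simpson's rule on the same nodes.)

1.25452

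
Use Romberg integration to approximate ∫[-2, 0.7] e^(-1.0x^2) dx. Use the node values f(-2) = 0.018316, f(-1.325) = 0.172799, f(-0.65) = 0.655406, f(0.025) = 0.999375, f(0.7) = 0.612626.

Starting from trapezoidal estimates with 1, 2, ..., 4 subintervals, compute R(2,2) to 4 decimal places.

1.4937

R(0,0) (trapezoid, 1 panel, h=2.7000): 0.851772
R(1,0) (trapezoid, 2 panels, h=1.3500): 1.310684
R(2,0) (trapezoid, 4 panels, h=0.6750): 1.446559
R(1,1) = 1.310684 + (1.310684 − 0.851772)/3 = 1.463655
R(2,1) = 1.446559 + (1.446559 − 1.310684)/3 = 1.491851
R(2,2) = 1.491851 + (1.491851 − 1.463655)/15 = 1.493731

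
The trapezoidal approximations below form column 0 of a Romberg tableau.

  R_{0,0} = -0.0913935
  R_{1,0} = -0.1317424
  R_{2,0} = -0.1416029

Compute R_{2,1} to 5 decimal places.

-0.14489

R_{2,1} = (4·(-0.1416029) − (-0.1317424)) / 3 = -0.1448897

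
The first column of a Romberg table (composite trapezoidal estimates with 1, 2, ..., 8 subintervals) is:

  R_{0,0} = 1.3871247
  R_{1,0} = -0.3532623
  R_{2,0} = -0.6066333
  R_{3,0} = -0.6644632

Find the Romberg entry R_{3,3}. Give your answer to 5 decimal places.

-0.68338

R_{1,1} = (4·(-0.3532623) − 1.3871247) / 3 = -0.9333913
R_{2,1} = -0.6066333 + (-0.6066333 − (-0.3532623))/3 = -0.6910903
R_{3,1} = (4·(-0.6644632) − (-0.6066333)) / 3 = -0.6837398
R_{2,2} = (16·(-0.6910903) − (-0.9333913)) / 15 = -0.6749369
R_{3,2} = (16·(-0.6837398) − (-0.6910903)) / 15 = -0.6832498
R_{3,3} = -0.6832498 + (-0.6832498 − (-0.6749369))/63 = -0.6833818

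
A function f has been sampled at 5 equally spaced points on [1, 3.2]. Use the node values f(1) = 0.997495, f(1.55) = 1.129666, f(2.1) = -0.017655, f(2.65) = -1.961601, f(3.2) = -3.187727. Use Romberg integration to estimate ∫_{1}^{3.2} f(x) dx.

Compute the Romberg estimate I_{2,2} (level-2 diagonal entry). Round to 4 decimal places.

-1.0307

I_{0,0} (trapezoid, 1 panel, h=2.2000): -2.409255
I_{1,0} (trapezoid, 2 panels, h=1.1000): -1.224048
I_{2,0} (trapezoid, 4 panels, h=0.5500): -1.069588
I_{1,1} = -1.224048 + (-1.224048 − (-2.409255))/3 = -0.828979
I_{2,1} = -1.069588 + (-1.069588 − (-1.224048))/3 = -1.018101
I_{2,2} = -1.018101 + (-1.018101 − (-0.828979))/15 = -1.030709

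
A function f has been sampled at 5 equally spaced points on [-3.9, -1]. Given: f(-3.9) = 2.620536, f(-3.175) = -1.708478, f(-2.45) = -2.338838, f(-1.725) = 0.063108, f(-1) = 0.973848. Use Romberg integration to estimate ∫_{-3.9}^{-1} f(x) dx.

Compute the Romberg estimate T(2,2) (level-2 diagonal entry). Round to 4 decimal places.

-1.7902

T(0,0) (trapezoid, 1 panel, h=2.9000): 5.211857
T(1,0) (trapezoid, 2 panels, h=1.4500): -0.785387
T(2,0) (trapezoid, 4 panels, h=0.7250): -1.585587
T(1,1) = -0.785387 + (-0.785387 − 5.211857)/3 = -2.784468
T(2,1) = -1.585587 + (-1.585587 − (-0.785387))/3 = -1.852320
T(2,2) = -1.852320 + (-1.852320 − (-2.784468))/15 = -1.790177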